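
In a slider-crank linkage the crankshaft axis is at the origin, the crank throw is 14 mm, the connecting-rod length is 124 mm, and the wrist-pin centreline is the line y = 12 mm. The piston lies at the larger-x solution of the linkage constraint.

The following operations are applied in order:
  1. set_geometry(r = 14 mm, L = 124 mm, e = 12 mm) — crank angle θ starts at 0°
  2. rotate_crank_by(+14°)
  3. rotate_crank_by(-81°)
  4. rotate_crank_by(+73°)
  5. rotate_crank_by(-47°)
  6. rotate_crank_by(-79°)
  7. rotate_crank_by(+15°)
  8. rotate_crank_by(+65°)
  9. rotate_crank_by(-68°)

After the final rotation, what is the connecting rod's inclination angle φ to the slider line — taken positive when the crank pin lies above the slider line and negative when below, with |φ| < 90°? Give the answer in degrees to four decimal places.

set_geometry: r = 14 mm, L = 124 mm, e = 12 mm; θ ← 0°
rotate_crank_by(+14°): θ ← 0° +14° = 14°
rotate_crank_by(-81°): θ ← 14° -81° = -67°
rotate_crank_by(+73°): θ ← -67° +73° = 6°
rotate_crank_by(-47°): θ ← 6° -47° = -41°
rotate_crank_by(-79°): θ ← -41° -79° = -120°
rotate_crank_by(+15°): θ ← -120° +15° = -105°
rotate_crank_by(+65°): θ ← -105° +65° = -40°
rotate_crank_by(-68°): θ ← -40° -68° = -108°
crank pin P = (r cos θ, r sin θ) = (-4.326238, -13.314791)
h = r sin θ − e = -13.314791 − 12 = -25.314791
sin φ = h / L = -25.314791 / 124 = -0.20415154
φ = arcsin(-0.20415154) = -11.779836°

-11.7798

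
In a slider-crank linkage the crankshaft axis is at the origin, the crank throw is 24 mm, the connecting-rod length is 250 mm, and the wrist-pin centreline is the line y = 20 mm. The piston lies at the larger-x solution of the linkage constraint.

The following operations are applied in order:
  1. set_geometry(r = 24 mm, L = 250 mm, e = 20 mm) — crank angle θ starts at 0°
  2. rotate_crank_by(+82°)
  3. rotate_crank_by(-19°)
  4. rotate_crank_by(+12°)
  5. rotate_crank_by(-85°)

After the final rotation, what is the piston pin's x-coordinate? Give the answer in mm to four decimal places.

272.4645

set_geometry: r = 24 mm, L = 250 mm, e = 20 mm; θ ← 0°
rotate_crank_by(+82°): θ ← 0° +82° = 82°
rotate_crank_by(-19°): θ ← 82° -19° = 63°
rotate_crank_by(+12°): θ ← 63° +12° = 75°
rotate_crank_by(-85°): θ ← 75° -85° = -10°
crank pin P = (r cos θ, r sin θ) = (23.635386, -4.167556)
h = r sin θ − e = -4.167556 − 20 = -24.167556
x = r cos θ + √(L² − h²) = 23.635386 + √(62500.0 − 584.0708) = 23.635386 + 248.829117 = 272.464503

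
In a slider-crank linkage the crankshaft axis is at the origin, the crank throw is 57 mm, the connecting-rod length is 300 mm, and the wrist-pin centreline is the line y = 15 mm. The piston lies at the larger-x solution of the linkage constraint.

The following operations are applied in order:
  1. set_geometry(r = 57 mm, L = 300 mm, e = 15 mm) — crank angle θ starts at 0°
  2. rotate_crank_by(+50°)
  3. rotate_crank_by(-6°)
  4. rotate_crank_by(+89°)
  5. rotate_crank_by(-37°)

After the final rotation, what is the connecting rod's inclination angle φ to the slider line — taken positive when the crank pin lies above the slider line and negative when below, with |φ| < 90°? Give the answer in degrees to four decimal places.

7.9876

set_geometry: r = 57 mm, L = 300 mm, e = 15 mm; θ ← 0°
rotate_crank_by(+50°): θ ← 0° +50° = 50°
rotate_crank_by(-6°): θ ← 50° -6° = 44°
rotate_crank_by(+89°): θ ← 44° +89° = 133°
rotate_crank_by(-37°): θ ← 133° -37° = 96°
crank pin P = (r cos θ, r sin θ) = (-5.958122, 56.687748)
h = r sin θ − e = 56.687748 − 15 = 41.687748
sin φ = h / L = 41.687748 / 300 = 0.13895916
φ = arcsin(0.13895916) = 7.987622°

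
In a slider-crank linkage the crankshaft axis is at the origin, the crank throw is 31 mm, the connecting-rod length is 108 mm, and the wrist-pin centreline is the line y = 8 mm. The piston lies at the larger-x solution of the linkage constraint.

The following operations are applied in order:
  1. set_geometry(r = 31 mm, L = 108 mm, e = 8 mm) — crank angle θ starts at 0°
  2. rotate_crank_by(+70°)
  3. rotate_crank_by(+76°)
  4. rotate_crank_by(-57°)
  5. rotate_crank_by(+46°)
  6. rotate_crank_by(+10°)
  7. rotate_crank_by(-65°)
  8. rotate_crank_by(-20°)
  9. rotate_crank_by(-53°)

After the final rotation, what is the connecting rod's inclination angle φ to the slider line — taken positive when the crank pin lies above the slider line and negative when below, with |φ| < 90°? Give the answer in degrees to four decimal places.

set_geometry: r = 31 mm, L = 108 mm, e = 8 mm; θ ← 0°
rotate_crank_by(+70°): θ ← 0° +70° = 70°
rotate_crank_by(+76°): θ ← 70° +76° = 146°
rotate_crank_by(-57°): θ ← 146° -57° = 89°
rotate_crank_by(+46°): θ ← 89° +46° = 135°
rotate_crank_by(+10°): θ ← 135° +10° = 145°
rotate_crank_by(-65°): θ ← 145° -65° = 80°
rotate_crank_by(-20°): θ ← 80° -20° = 60°
rotate_crank_by(-53°): θ ← 60° -53° = 7°
crank pin P = (r cos θ, r sin θ) = (30.768931, 3.777950)
h = r sin θ − e = 3.777950 − 8 = -4.222050
sin φ = h / L = -4.222050 / 108 = -0.03909306
φ = arcsin(-0.03909306) = -2.240438°

-2.2404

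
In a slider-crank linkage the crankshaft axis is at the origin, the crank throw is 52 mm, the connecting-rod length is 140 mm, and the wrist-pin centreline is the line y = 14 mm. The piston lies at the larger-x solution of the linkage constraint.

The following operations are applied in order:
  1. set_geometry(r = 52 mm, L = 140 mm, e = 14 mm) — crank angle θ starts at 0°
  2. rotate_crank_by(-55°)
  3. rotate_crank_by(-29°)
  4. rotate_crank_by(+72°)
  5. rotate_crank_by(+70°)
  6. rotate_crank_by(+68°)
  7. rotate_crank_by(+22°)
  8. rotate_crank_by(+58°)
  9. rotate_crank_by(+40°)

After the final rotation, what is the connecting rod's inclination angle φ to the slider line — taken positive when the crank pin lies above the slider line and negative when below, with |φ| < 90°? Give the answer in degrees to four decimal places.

-26.0603

set_geometry: r = 52 mm, L = 140 mm, e = 14 mm; θ ← 0°
rotate_crank_by(-55°): θ ← 0° -55° = -55°
rotate_crank_by(-29°): θ ← -55° -29° = -84°
rotate_crank_by(+72°): θ ← -84° +72° = -12°
rotate_crank_by(+70°): θ ← -12° +70° = 58°
rotate_crank_by(+68°): θ ← 58° +68° = 126°
rotate_crank_by(+22°): θ ← 126° +22° = 148°
rotate_crank_by(+58°): θ ← 148° +58° = 206°
rotate_crank_by(+40°): θ ← 206° +40° = 246°
crank pin P = (r cos θ, r sin θ) = (-21.150305, -47.504364)
h = r sin θ − e = -47.504364 − 14 = -61.504364
sin φ = h / L = -61.504364 / 140 = -0.43931688
φ = arcsin(-0.43931688) = -26.060304°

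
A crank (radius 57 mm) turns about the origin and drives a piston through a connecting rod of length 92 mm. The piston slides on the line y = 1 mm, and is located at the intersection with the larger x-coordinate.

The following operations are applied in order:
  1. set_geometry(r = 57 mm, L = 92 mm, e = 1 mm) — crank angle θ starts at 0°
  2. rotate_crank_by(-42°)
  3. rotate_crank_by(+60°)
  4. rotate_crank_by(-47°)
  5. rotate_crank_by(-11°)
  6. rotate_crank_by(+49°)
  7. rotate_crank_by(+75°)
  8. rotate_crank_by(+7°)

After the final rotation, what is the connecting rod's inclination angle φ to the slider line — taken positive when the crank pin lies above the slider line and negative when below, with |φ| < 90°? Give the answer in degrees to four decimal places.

37.4884

set_geometry: r = 57 mm, L = 92 mm, e = 1 mm; θ ← 0°
rotate_crank_by(-42°): θ ← 0° -42° = -42°
rotate_crank_by(+60°): θ ← -42° +60° = 18°
rotate_crank_by(-47°): θ ← 18° -47° = -29°
rotate_crank_by(-11°): θ ← -29° -11° = -40°
rotate_crank_by(+49°): θ ← -40° +49° = 9°
rotate_crank_by(+75°): θ ← 9° +75° = 84°
rotate_crank_by(+7°): θ ← 84° +7° = 91°
crank pin P = (r cos θ, r sin θ) = (-0.994787, 56.991319)
h = r sin θ − e = 56.991319 − 1 = 55.991319
sin φ = h / L = 55.991319 / 92 = 0.60860129
φ = arcsin(0.60860129) = 37.488436°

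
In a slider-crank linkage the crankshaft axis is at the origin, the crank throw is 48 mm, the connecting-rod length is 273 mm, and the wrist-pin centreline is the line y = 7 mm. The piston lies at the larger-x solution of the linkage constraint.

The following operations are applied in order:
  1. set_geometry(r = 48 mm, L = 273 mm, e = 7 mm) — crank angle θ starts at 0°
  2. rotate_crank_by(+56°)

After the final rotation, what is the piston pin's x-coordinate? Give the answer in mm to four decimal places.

297.8644

set_geometry: r = 48 mm, L = 273 mm, e = 7 mm; θ ← 0°
rotate_crank_by(+56°): θ ← 0° +56° = 56°
crank pin P = (r cos θ, r sin θ) = (26.841259, 39.793803)
h = r sin θ − e = 39.793803 − 7 = 32.793803
x = r cos θ + √(L² − h²) = 26.841259 + √(74529.0 − 1075.4335) = 26.841259 + 271.023184 = 297.864444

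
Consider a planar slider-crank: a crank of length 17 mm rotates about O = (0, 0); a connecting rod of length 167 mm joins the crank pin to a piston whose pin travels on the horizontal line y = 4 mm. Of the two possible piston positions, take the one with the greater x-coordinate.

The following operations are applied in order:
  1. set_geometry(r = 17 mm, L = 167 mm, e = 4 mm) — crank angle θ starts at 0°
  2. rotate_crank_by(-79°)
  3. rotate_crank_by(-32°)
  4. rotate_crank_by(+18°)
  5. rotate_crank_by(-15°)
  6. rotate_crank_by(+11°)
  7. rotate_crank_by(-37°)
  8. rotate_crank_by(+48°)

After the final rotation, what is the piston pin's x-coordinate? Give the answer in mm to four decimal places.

set_geometry: r = 17 mm, L = 167 mm, e = 4 mm; θ ← 0°
rotate_crank_by(-79°): θ ← 0° -79° = -79°
rotate_crank_by(-32°): θ ← -79° -32° = -111°
rotate_crank_by(+18°): θ ← -111° +18° = -93°
rotate_crank_by(-15°): θ ← -93° -15° = -108°
rotate_crank_by(+11°): θ ← -108° +11° = -97°
rotate_crank_by(-37°): θ ← -97° -37° = -134°
rotate_crank_by(+48°): θ ← -134° +48° = -86°
crank pin P = (r cos θ, r sin θ) = (1.185860, -16.958589)
h = r sin θ − e = -16.958589 − 4 = -20.958589
x = r cos θ + √(L² − h²) = 1.185860 + √(27889.0 − 439.2624) = 1.185860 + 165.679623 = 166.865483

166.8655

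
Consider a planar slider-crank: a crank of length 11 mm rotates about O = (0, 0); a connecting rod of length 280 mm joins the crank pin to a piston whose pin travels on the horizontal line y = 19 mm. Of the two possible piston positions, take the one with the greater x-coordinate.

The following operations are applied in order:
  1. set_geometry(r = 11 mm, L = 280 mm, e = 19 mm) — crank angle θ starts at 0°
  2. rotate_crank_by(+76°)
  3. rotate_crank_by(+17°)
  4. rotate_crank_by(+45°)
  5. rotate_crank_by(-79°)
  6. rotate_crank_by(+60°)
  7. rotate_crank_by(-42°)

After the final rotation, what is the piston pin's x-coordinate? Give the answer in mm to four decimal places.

set_geometry: r = 11 mm, L = 280 mm, e = 19 mm; θ ← 0°
rotate_crank_by(+76°): θ ← 0° +76° = 76°
rotate_crank_by(+17°): θ ← 76° +17° = 93°
rotate_crank_by(+45°): θ ← 93° +45° = 138°
rotate_crank_by(-79°): θ ← 138° -79° = 59°
rotate_crank_by(+60°): θ ← 59° +60° = 119°
rotate_crank_by(-42°): θ ← 119° -42° = 77°
crank pin P = (r cos θ, r sin θ) = (2.474462, 10.718071)
h = r sin θ − e = 10.718071 − 19 = -8.281929
x = r cos θ + √(L² − h²) = 2.474462 + √(78400.0 − 68.5904) = 2.474462 + 279.877490 = 282.351952

282.3520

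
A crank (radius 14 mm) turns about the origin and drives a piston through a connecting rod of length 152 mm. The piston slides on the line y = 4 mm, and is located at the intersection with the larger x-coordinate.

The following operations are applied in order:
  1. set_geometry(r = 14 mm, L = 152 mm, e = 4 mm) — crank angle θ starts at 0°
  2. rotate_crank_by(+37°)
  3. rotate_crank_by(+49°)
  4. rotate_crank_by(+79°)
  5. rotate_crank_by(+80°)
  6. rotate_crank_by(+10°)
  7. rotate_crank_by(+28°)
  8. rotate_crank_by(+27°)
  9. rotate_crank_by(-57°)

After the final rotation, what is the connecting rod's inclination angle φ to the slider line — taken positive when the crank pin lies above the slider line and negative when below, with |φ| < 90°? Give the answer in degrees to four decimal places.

-6.5688

set_geometry: r = 14 mm, L = 152 mm, e = 4 mm; θ ← 0°
rotate_crank_by(+37°): θ ← 0° +37° = 37°
rotate_crank_by(+49°): θ ← 37° +49° = 86°
rotate_crank_by(+79°): θ ← 86° +79° = 165°
rotate_crank_by(+80°): θ ← 165° +80° = 245°
rotate_crank_by(+10°): θ ← 245° +10° = 255°
rotate_crank_by(+28°): θ ← 255° +28° = 283°
rotate_crank_by(+27°): θ ← 283° +27° = 310°
rotate_crank_by(-57°): θ ← 310° -57° = 253°
crank pin P = (r cos θ, r sin θ) = (-4.093204, -13.388267)
h = r sin θ − e = -13.388267 − 4 = -17.388267
sin φ = h / L = -17.388267 / 152 = -0.11439649
φ = arcsin(-0.11439649) = -6.568817°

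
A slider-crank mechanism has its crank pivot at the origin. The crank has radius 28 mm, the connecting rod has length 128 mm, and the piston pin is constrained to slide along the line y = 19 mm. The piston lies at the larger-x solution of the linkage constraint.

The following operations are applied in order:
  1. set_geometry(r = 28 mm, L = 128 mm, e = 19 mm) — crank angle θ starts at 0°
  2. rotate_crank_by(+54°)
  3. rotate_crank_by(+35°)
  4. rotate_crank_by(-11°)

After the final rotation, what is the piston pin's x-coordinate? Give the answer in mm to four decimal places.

set_geometry: r = 28 mm, L = 128 mm, e = 19 mm; θ ← 0°
rotate_crank_by(+54°): θ ← 0° +54° = 54°
rotate_crank_by(+35°): θ ← 54° +35° = 89°
rotate_crank_by(-11°): θ ← 89° -11° = 78°
crank pin P = (r cos θ, r sin θ) = (5.821527, 27.388133)
h = r sin θ − e = 27.388133 − 19 = 8.388133
x = r cos θ + √(L² − h²) = 5.821527 + √(16384.0 − 70.3608) = 5.821527 + 127.724858 = 133.546385

133.5464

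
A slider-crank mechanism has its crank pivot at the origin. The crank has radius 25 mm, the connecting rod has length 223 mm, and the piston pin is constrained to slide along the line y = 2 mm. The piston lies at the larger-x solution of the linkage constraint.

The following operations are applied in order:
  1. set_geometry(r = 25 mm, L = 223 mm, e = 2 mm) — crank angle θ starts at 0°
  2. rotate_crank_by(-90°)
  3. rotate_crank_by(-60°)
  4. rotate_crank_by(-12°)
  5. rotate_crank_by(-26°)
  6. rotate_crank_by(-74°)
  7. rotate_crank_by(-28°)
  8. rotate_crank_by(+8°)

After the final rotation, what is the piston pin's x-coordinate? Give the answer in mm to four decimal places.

227.0645

set_geometry: r = 25 mm, L = 223 mm, e = 2 mm; θ ← 0°
rotate_crank_by(-90°): θ ← 0° -90° = -90°
rotate_crank_by(-60°): θ ← -90° -60° = -150°
rotate_crank_by(-12°): θ ← -150° -12° = -162°
rotate_crank_by(-26°): θ ← -162° -26° = -188°
rotate_crank_by(-74°): θ ← -188° -74° = -262°
rotate_crank_by(-28°): θ ← -262° -28° = -290°
rotate_crank_by(+8°): θ ← -290° +8° = -282°
crank pin P = (r cos θ, r sin θ) = (5.197792, 24.453690)
h = r sin θ − e = 24.453690 − 2 = 22.453690
x = r cos θ + √(L² − h²) = 5.197792 + √(49729.0 − 504.1682) = 5.197792 + 221.866698 = 227.064491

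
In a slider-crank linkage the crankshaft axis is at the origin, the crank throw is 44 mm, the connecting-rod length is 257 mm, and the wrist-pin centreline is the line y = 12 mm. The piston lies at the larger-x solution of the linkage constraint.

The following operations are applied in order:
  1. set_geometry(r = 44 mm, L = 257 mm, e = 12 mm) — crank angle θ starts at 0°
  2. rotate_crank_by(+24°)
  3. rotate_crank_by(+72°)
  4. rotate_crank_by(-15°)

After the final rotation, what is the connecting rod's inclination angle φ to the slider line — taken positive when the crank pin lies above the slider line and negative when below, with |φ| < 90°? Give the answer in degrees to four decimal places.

set_geometry: r = 44 mm, L = 257 mm, e = 12 mm; θ ← 0°
rotate_crank_by(+24°): θ ← 0° +24° = 24°
rotate_crank_by(+72°): θ ← 24° +72° = 96°
rotate_crank_by(-15°): θ ← 96° -15° = 81°
crank pin P = (r cos θ, r sin θ) = (6.883116, 43.458287)
h = r sin θ − e = 43.458287 − 12 = 31.458287
sin φ = h / L = 31.458287 / 257 = 0.12240579
φ = arcsin(0.12240579) = 7.030968°

7.0310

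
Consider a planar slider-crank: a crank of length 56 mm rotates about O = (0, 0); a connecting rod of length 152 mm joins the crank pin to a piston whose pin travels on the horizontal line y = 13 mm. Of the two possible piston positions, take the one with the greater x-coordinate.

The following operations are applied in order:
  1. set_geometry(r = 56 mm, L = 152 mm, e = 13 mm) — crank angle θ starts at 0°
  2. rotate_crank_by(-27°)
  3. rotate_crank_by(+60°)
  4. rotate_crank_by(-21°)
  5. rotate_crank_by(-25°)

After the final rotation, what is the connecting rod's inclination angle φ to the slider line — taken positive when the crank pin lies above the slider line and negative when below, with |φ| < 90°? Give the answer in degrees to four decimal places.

-9.6950

set_geometry: r = 56 mm, L = 152 mm, e = 13 mm; θ ← 0°
rotate_crank_by(-27°): θ ← 0° -27° = -27°
rotate_crank_by(+60°): θ ← -27° +60° = 33°
rotate_crank_by(-21°): θ ← 33° -21° = 12°
rotate_crank_by(-25°): θ ← 12° -25° = -13°
crank pin P = (r cos θ, r sin θ) = (54.564724, -12.597259)
h = r sin θ − e = -12.597259 − 13 = -25.597259
sin φ = h / L = -25.597259 / 152 = -0.16840302
φ = arcsin(-0.16840302) = -9.694980°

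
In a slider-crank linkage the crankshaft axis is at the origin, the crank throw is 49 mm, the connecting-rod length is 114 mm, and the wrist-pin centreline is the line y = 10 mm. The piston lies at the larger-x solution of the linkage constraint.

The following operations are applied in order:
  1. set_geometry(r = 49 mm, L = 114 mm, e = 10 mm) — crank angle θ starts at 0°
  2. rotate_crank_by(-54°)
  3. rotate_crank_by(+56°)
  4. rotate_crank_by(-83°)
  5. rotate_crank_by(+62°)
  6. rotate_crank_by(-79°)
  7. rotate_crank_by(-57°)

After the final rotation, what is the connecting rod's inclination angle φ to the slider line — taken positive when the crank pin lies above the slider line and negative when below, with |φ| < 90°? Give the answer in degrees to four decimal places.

set_geometry: r = 49 mm, L = 114 mm, e = 10 mm; θ ← 0°
rotate_crank_by(-54°): θ ← 0° -54° = -54°
rotate_crank_by(+56°): θ ← -54° +56° = 2°
rotate_crank_by(-83°): θ ← 2° -83° = -81°
rotate_crank_by(+62°): θ ← -81° +62° = -19°
rotate_crank_by(-79°): θ ← -19° -79° = -98°
rotate_crank_by(-57°): θ ← -98° -57° = -155°
crank pin P = (r cos θ, r sin θ) = (-44.409082, -20.708295)
h = r sin θ − e = -20.708295 − 10 = -30.708295
sin φ = h / L = -30.708295 / 114 = -0.26937101
φ = arcsin(-0.26937101) = -15.626842°

-15.6268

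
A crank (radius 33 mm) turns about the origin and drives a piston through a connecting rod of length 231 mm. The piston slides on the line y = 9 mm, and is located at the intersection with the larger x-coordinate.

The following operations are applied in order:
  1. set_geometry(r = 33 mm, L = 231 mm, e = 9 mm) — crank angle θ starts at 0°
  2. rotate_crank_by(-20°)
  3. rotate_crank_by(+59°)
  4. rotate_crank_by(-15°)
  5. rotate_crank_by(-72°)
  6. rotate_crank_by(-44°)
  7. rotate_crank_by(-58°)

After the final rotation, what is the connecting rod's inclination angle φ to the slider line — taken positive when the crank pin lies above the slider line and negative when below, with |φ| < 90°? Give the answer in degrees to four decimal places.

set_geometry: r = 33 mm, L = 231 mm, e = 9 mm; θ ← 0°
rotate_crank_by(-20°): θ ← 0° -20° = -20°
rotate_crank_by(+59°): θ ← -20° +59° = 39°
rotate_crank_by(-15°): θ ← 39° -15° = 24°
rotate_crank_by(-72°): θ ← 24° -72° = -48°
rotate_crank_by(-44°): θ ← -48° -44° = -92°
rotate_crank_by(-58°): θ ← -92° -58° = -150°
crank pin P = (r cos θ, r sin θ) = (-28.578838, -16.500000)
h = r sin θ − e = -16.500000 − 9 = -25.500000
sin φ = h / L = -25.500000 / 231 = -0.11038961
φ = arcsin(-0.11038961) = -6.337775°

-6.3378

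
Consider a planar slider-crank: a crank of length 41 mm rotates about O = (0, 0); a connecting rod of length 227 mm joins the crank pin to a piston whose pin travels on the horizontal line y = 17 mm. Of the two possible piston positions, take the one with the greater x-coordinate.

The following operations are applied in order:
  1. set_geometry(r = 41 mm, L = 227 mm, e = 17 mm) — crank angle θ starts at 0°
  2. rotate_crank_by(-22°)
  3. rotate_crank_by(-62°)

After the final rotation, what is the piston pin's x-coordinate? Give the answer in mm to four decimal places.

223.8102

set_geometry: r = 41 mm, L = 227 mm, e = 17 mm; θ ← 0°
rotate_crank_by(-22°): θ ← 0° -22° = -22°
rotate_crank_by(-62°): θ ← -22° -62° = -84°
crank pin P = (r cos θ, r sin θ) = (4.285667, -40.775398)
h = r sin θ − e = -40.775398 − 17 = -57.775398
x = r cos θ + √(L² − h²) = 4.285667 + √(51529.0 − 3337.9966) = 4.285667 + 219.524494 = 223.810161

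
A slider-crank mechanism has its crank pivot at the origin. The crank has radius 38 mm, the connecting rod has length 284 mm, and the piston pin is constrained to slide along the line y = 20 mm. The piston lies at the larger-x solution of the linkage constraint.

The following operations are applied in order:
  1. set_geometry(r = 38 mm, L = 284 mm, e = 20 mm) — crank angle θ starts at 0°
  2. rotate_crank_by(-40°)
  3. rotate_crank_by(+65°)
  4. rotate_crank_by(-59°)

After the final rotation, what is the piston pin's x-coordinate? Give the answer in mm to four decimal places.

312.4918

set_geometry: r = 38 mm, L = 284 mm, e = 20 mm; θ ← 0°
rotate_crank_by(-40°): θ ← 0° -40° = -40°
rotate_crank_by(+65°): θ ← -40° +65° = 25°
rotate_crank_by(-59°): θ ← 25° -59° = -34°
crank pin P = (r cos θ, r sin θ) = (31.503428, -21.249330)
h = r sin θ − e = -21.249330 − 20 = -41.249330
x = r cos θ + √(L² − h²) = 31.503428 + √(80656.0 − 1701.5073) = 31.503428 + 280.988421 = 312.491849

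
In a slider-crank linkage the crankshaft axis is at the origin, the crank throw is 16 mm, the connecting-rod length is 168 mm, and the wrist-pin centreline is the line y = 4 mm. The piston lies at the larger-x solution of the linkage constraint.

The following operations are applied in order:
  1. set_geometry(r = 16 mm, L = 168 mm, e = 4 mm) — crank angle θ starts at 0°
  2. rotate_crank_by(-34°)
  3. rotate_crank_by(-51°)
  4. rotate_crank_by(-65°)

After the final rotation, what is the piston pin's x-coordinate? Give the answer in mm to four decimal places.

set_geometry: r = 16 mm, L = 168 mm, e = 4 mm; θ ← 0°
rotate_crank_by(-34°): θ ← 0° -34° = -34°
rotate_crank_by(-51°): θ ← -34° -51° = -85°
rotate_crank_by(-65°): θ ← -85° -65° = -150°
crank pin P = (r cos θ, r sin θ) = (-13.856406, -8.000000)
h = r sin θ − e = -8.000000 − 4 = -12.000000
x = r cos θ + √(L² − h²) = -13.856406 + √(28224.0 − 144.0000) = -13.856406 + 167.570881 = 153.714474

153.7145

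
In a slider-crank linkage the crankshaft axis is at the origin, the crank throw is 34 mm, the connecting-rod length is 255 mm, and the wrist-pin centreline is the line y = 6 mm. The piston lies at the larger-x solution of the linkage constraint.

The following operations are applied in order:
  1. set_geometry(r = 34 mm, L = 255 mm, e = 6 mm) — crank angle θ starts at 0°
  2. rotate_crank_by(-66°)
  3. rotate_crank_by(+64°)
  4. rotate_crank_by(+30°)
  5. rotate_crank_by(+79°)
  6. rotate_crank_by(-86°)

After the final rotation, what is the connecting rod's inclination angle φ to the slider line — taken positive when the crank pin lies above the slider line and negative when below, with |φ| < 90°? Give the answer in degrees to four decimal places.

1.3897

set_geometry: r = 34 mm, L = 255 mm, e = 6 mm; θ ← 0°
rotate_crank_by(-66°): θ ← 0° -66° = -66°
rotate_crank_by(+64°): θ ← -66° +64° = -2°
rotate_crank_by(+30°): θ ← -2° +30° = 28°
rotate_crank_by(+79°): θ ← 28° +79° = 107°
rotate_crank_by(-86°): θ ← 107° -86° = 21°
crank pin P = (r cos θ, r sin θ) = (31.741735, 12.184510)
h = r sin θ − e = 12.184510 − 6 = 6.184510
sin φ = h / L = 6.184510 / 255 = 0.02425298
φ = arcsin(0.02425298) = 1.389730°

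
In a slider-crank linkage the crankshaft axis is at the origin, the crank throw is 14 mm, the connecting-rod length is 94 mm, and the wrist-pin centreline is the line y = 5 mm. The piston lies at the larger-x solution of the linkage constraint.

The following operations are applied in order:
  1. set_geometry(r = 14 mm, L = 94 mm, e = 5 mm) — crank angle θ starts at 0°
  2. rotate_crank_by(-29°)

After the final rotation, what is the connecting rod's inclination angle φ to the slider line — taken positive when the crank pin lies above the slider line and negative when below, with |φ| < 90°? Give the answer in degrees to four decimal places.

set_geometry: r = 14 mm, L = 94 mm, e = 5 mm; θ ← 0°
rotate_crank_by(-29°): θ ← 0° -29° = -29°
crank pin P = (r cos θ, r sin θ) = (12.244676, -6.787335)
h = r sin θ − e = -6.787335 − 5 = -11.787335
sin φ = h / L = -11.787335 / 94 = -0.12539718
φ = arcsin(-0.12539718) = -7.203693°

-7.2037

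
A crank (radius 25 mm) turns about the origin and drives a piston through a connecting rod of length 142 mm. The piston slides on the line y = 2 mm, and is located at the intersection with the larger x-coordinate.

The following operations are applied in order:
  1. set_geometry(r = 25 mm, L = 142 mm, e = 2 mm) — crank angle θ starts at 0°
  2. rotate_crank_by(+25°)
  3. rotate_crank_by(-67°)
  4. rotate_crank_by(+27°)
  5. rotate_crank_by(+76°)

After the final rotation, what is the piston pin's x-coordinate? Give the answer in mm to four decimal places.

set_geometry: r = 25 mm, L = 142 mm, e = 2 mm; θ ← 0°
rotate_crank_by(+25°): θ ← 0° +25° = 25°
rotate_crank_by(-67°): θ ← 25° -67° = -42°
rotate_crank_by(+27°): θ ← -42° +27° = -15°
rotate_crank_by(+76°): θ ← -15° +76° = 61°
crank pin P = (r cos θ, r sin θ) = (12.120241, 21.865493)
h = r sin θ − e = 21.865493 − 2 = 19.865493
x = r cos θ + √(L² − h²) = 12.120241 + √(20164.0 − 394.6378) = 12.120241 + 140.603564 = 152.723804

152.7238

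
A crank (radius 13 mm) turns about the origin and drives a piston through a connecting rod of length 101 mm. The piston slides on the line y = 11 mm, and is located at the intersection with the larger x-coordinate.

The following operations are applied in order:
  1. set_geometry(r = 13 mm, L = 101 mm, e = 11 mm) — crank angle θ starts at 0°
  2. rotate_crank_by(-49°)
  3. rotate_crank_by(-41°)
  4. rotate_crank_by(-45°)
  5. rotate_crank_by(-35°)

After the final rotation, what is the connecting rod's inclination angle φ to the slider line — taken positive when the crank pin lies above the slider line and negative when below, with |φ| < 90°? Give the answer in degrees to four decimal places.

set_geometry: r = 13 mm, L = 101 mm, e = 11 mm; θ ← 0°
rotate_crank_by(-49°): θ ← 0° -49° = -49°
rotate_crank_by(-41°): θ ← -49° -41° = -90°
rotate_crank_by(-45°): θ ← -90° -45° = -135°
rotate_crank_by(-35°): θ ← -135° -35° = -170°
crank pin P = (r cos θ, r sin θ) = (-12.802501, -2.257426)
h = r sin θ − e = -2.257426 − 11 = -13.257426
sin φ = h / L = -13.257426 / 101 = -0.13126165
φ = arcsin(-0.13126165) = -7.542504°

-7.5425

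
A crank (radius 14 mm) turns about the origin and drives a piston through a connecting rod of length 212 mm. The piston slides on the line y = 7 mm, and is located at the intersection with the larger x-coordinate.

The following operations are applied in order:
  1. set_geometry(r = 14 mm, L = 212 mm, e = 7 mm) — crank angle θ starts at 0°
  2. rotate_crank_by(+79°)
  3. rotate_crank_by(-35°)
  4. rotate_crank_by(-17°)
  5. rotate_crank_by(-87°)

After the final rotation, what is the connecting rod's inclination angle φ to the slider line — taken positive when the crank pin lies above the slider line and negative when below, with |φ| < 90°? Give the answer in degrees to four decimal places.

set_geometry: r = 14 mm, L = 212 mm, e = 7 mm; θ ← 0°
rotate_crank_by(+79°): θ ← 0° +79° = 79°
rotate_crank_by(-35°): θ ← 79° -35° = 44°
rotate_crank_by(-17°): θ ← 44° -17° = 27°
rotate_crank_by(-87°): θ ← 27° -87° = -60°
crank pin P = (r cos θ, r sin θ) = (7.000000, -12.124356)
h = r sin θ − e = -12.124356 − 7 = -19.124356
sin φ = h / L = -19.124356 / 212 = -0.09020922
φ = arcsin(-0.09020922) = -5.175644°

-5.1756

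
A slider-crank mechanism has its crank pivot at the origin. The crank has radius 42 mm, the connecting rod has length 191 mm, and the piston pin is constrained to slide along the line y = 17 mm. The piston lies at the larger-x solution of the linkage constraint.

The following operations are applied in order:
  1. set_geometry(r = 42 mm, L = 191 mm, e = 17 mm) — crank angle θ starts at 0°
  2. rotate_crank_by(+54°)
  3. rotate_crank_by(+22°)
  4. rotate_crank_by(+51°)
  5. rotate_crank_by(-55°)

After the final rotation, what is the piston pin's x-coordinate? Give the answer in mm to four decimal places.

202.5956

set_geometry: r = 42 mm, L = 191 mm, e = 17 mm; θ ← 0°
rotate_crank_by(+54°): θ ← 0° +54° = 54°
rotate_crank_by(+22°): θ ← 54° +22° = 76°
rotate_crank_by(+51°): θ ← 76° +51° = 127°
rotate_crank_by(-55°): θ ← 127° -55° = 72°
crank pin P = (r cos θ, r sin θ) = (12.978714, 39.944374)
h = r sin θ − e = 39.944374 − 17 = 22.944374
x = r cos θ + √(L² − h²) = 12.978714 + √(36481.0 − 526.4443) = 12.978714 + 189.616866 = 202.595579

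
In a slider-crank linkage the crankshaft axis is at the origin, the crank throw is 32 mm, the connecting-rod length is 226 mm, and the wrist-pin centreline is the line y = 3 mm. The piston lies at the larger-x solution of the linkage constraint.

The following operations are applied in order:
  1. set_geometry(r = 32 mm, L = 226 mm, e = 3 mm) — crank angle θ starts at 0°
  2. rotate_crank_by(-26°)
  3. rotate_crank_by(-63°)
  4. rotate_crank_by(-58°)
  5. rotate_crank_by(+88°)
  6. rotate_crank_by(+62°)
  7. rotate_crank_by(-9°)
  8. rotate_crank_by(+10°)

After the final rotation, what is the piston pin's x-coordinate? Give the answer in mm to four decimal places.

set_geometry: r = 32 mm, L = 226 mm, e = 3 mm; θ ← 0°
rotate_crank_by(-26°): θ ← 0° -26° = -26°
rotate_crank_by(-63°): θ ← -26° -63° = -89°
rotate_crank_by(-58°): θ ← -89° -58° = -147°
rotate_crank_by(+88°): θ ← -147° +88° = -59°
rotate_crank_by(+62°): θ ← -59° +62° = 3°
rotate_crank_by(-9°): θ ← 3° -9° = -6°
rotate_crank_by(+10°): θ ← -6° +10° = 4°
crank pin P = (r cos θ, r sin θ) = (31.922050, 2.232207)
h = r sin θ − e = 2.232207 − 3 = -0.767793
x = r cos θ + √(L² − h²) = 31.922050 + √(51076.0 − 0.5895) = 31.922050 + 225.998696 = 257.920745

257.9207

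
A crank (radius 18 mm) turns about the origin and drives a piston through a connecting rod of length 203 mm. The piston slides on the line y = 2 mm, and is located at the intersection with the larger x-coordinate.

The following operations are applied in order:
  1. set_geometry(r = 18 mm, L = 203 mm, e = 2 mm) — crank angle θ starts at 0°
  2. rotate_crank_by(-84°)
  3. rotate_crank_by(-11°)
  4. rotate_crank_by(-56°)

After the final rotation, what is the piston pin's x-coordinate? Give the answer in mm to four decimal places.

set_geometry: r = 18 mm, L = 203 mm, e = 2 mm; θ ← 0°
rotate_crank_by(-84°): θ ← 0° -84° = -84°
rotate_crank_by(-11°): θ ← -84° -11° = -95°
rotate_crank_by(-56°): θ ← -95° -56° = -151°
crank pin P = (r cos θ, r sin θ) = (-15.743155, -8.726573)
h = r sin θ − e = -8.726573 − 2 = -10.726573
x = r cos θ + √(L² − h²) = -15.743155 + √(41209.0 − 115.0594) = -15.743155 + 202.716404 = 186.973250

186.9732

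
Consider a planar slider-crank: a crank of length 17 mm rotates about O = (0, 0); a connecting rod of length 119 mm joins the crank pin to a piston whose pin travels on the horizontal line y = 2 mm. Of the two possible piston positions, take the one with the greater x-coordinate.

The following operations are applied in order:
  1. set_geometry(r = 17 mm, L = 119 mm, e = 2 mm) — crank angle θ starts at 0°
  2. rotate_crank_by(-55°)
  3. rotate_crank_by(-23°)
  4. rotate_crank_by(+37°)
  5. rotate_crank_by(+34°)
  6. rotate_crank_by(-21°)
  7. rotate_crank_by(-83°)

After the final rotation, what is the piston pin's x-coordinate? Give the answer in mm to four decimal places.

set_geometry: r = 17 mm, L = 119 mm, e = 2 mm; θ ← 0°
rotate_crank_by(-55°): θ ← 0° -55° = -55°
rotate_crank_by(-23°): θ ← -55° -23° = -78°
rotate_crank_by(+37°): θ ← -78° +37° = -41°
rotate_crank_by(+34°): θ ← -41° +34° = -7°
rotate_crank_by(-21°): θ ← -7° -21° = -28°
rotate_crank_by(-83°): θ ← -28° -83° = -111°
crank pin P = (r cos θ, r sin θ) = (-6.092255, -15.870867)
h = r sin θ − e = -15.870867 − 2 = -17.870867
x = r cos θ + √(L² − h²) = -6.092255 + √(14161.0 − 319.3679) = -6.092255 + 117.650466 = 111.558211

111.5582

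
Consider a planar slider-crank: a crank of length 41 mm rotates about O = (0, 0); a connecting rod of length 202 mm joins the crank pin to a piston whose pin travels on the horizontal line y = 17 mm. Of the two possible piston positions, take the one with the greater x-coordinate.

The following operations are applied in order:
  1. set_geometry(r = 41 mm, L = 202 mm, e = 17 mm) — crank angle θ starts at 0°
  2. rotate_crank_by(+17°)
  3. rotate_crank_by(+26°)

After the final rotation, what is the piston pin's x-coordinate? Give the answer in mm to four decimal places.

231.6878

set_geometry: r = 41 mm, L = 202 mm, e = 17 mm; θ ← 0°
rotate_crank_by(+17°): θ ← 0° +17° = 17°
rotate_crank_by(+26°): θ ← 17° +26° = 43°
crank pin P = (r cos θ, r sin θ) = (29.985502, 27.961933)
h = r sin θ − e = 27.961933 − 17 = 10.961933
x = r cos θ + √(L² − h²) = 29.985502 + √(40804.0 − 120.1640) = 29.985502 + 201.702345 = 231.687847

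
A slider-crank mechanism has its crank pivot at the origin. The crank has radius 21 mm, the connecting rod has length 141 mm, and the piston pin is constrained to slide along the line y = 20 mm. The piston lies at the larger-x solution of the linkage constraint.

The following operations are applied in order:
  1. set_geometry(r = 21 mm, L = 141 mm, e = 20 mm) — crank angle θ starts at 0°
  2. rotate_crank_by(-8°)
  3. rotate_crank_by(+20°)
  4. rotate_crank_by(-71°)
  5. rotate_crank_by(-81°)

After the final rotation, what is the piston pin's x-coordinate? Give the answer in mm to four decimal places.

set_geometry: r = 21 mm, L = 141 mm, e = 20 mm; θ ← 0°
rotate_crank_by(-8°): θ ← 0° -8° = -8°
rotate_crank_by(+20°): θ ← -8° +20° = 12°
rotate_crank_by(-71°): θ ← 12° -71° = -59°
rotate_crank_by(-81°): θ ← -59° -81° = -140°
crank pin P = (r cos θ, r sin θ) = (-16.086933, -13.498540)
h = r sin θ − e = -13.498540 − 20 = -33.498540
x = r cos θ + √(L² − h²) = -16.086933 + √(19881.0 − 1122.1522) = -16.086933 + 136.962943 = 120.876010

120.8760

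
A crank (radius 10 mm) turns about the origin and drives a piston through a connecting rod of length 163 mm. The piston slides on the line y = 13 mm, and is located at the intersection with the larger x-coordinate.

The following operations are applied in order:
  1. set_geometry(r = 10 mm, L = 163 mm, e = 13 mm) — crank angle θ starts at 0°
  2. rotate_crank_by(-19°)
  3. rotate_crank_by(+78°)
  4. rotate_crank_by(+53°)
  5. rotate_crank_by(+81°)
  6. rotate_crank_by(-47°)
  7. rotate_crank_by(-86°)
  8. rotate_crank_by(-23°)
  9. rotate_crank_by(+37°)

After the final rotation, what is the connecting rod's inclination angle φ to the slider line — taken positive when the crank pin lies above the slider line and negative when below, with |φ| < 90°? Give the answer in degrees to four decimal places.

set_geometry: r = 10 mm, L = 163 mm, e = 13 mm; θ ← 0°
rotate_crank_by(-19°): θ ← 0° -19° = -19°
rotate_crank_by(+78°): θ ← -19° +78° = 59°
rotate_crank_by(+53°): θ ← 59° +53° = 112°
rotate_crank_by(+81°): θ ← 112° +81° = 193°
rotate_crank_by(-47°): θ ← 193° -47° = 146°
rotate_crank_by(-86°): θ ← 146° -86° = 60°
rotate_crank_by(-23°): θ ← 60° -23° = 37°
rotate_crank_by(+37°): θ ← 37° +37° = 74°
crank pin P = (r cos θ, r sin θ) = (2.756374, 9.612617)
h = r sin θ − e = 9.612617 − 13 = -3.387383
sin φ = h / L = -3.387383 / 163 = -0.02078149
φ = arcsin(-0.02078149) = -1.190777°

-1.1908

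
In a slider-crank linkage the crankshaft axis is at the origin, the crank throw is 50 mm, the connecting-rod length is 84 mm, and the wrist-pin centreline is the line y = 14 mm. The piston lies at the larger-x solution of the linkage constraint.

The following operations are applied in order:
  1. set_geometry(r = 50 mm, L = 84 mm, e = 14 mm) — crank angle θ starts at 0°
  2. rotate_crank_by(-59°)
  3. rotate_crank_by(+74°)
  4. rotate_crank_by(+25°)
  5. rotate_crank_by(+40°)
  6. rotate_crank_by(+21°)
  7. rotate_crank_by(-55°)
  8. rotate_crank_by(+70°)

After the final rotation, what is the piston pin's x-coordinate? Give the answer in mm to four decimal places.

56.1758

set_geometry: r = 50 mm, L = 84 mm, e = 14 mm; θ ← 0°
rotate_crank_by(-59°): θ ← 0° -59° = -59°
rotate_crank_by(+74°): θ ← -59° +74° = 15°
rotate_crank_by(+25°): θ ← 15° +25° = 40°
rotate_crank_by(+40°): θ ← 40° +40° = 80°
rotate_crank_by(+21°): θ ← 80° +21° = 101°
rotate_crank_by(-55°): θ ← 101° -55° = 46°
rotate_crank_by(+70°): θ ← 46° +70° = 116°
crank pin P = (r cos θ, r sin θ) = (-21.918557, 44.939702)
h = r sin θ − e = 44.939702 − 14 = 30.939702
x = r cos θ + √(L² − h²) = -21.918557 + √(7056.0 − 957.2652) = -21.918557 + 78.094397 = 56.175840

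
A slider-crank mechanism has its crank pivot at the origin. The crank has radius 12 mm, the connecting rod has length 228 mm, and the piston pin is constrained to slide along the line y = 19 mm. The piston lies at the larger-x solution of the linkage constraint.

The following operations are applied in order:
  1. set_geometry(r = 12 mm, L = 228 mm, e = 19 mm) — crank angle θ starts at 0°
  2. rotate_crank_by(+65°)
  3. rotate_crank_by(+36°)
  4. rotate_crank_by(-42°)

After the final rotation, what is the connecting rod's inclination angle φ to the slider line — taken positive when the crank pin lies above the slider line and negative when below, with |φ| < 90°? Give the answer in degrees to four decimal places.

-2.1903

set_geometry: r = 12 mm, L = 228 mm, e = 19 mm; θ ← 0°
rotate_crank_by(+65°): θ ← 0° +65° = 65°
rotate_crank_by(+36°): θ ← 65° +36° = 101°
rotate_crank_by(-42°): θ ← 101° -42° = 59°
crank pin P = (r cos θ, r sin θ) = (6.180457, 10.286008)
h = r sin θ − e = 10.286008 − 19 = -8.713992
sin φ = h / L = -8.713992 / 228 = -0.03821926
φ = arcsin(-0.03821926) = -2.190336°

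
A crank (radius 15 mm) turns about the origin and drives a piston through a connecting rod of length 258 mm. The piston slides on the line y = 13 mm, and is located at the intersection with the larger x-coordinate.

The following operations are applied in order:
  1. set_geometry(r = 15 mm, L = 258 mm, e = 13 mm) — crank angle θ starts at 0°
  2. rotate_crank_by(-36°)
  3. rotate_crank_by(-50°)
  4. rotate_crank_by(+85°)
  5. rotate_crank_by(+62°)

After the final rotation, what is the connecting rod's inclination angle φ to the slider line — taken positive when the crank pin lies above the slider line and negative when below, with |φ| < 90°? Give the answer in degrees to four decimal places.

0.0265

set_geometry: r = 15 mm, L = 258 mm, e = 13 mm; θ ← 0°
rotate_crank_by(-36°): θ ← 0° -36° = -36°
rotate_crank_by(-50°): θ ← -36° -50° = -86°
rotate_crank_by(+85°): θ ← -86° +85° = -1°
rotate_crank_by(+62°): θ ← -1° +62° = 61°
crank pin P = (r cos θ, r sin θ) = (7.272144, 13.119296)
h = r sin θ − e = 13.119296 − 13 = 0.119296
sin φ = h / L = 0.119296 / 258 = 0.00046239
φ = arcsin(0.00046239) = 0.026493°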